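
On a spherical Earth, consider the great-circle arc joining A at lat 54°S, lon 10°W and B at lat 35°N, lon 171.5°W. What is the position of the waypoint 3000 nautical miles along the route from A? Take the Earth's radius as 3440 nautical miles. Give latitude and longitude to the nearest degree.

Convert each endpoint to a unit vector on the sphere (x = cos φ cos λ, y = cos φ sin λ, z = sin φ).
The central angle between the endpoints is δ = arccos(p₁·p₂) ≈ 2.741 rad (157.0°). The total great-circle distance is δ·R ≈ 2.741 × 3440 ≈ 9427 nmi, so the target fraction is f = 3000/9427 ≈ 0.318.
Interpolate at f ≈ 0.318 with slerp weights a = sin((1−f)δ)/sin δ ≈ 2.449, b = sin(fδ)/sin δ ≈ 1.961.
p = a·p₁ + b·p₂ ≈ (-0.171, -0.487, -0.856); φ = arcsin(p_z) ≈ -58.89°, λ = atan2(p_y, p_x) ≈ -109.37°.

≈ lat 59°S, lon 109°W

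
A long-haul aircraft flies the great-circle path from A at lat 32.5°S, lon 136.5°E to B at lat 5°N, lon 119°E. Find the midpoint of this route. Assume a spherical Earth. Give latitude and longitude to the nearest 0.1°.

≈ lat 13.9°S, lon 127.0°E

The haversine formula gives a central angle δ ≈ 0.716 rad (41.0°) between the endpoints.
Interpolate at f = 1/2 with slerp weights a = sin((1−f)δ)/sin δ ≈ 0.534, b = sin(fδ)/sin δ ≈ 0.534.
p = a·p₁ + b·p₂ ≈ (-0.584, 0.775, -0.240); φ = arcsin(p_z) ≈ -13.90°, λ = atan2(p_y, p_x) ≈ 127.02°.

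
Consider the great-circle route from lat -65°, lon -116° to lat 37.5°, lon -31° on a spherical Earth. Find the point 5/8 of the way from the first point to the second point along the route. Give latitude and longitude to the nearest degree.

≈ lat -4°, lon -52°

Convert each endpoint to a unit vector on the sphere (x = cos φ cos λ, y = cos φ sin λ, z = sin φ).
The central angle between the endpoints is δ = arccos(p₁·p₂) ≈ 2.121 rad (121.5°).
Interpolate at f = 5/8 with slerp weights a = sin((1−f)δ)/sin δ ≈ 0.837, b = sin(fδ)/sin δ ≈ 1.138.
p = a·p₁ + b·p₂ ≈ (0.619, -0.783, -0.066); φ = arcsin(p_z) ≈ -3.81°, λ = atan2(p_y, p_x) ≈ -51.69°.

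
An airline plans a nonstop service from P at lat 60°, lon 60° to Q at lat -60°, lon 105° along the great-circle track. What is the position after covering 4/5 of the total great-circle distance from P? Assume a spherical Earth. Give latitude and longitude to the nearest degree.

≈ lat -36°, lon 92°

Convert each endpoint to a unit vector on the sphere (x = cos φ cos λ, y = cos φ sin λ, z = sin φ).
The central angle between the endpoints is δ = arccos(p₁·p₂) ≈ 2.181 rad (125.0°).
Interpolate at f = 4/5 with slerp weights a = sin((1−f)δ)/sin δ ≈ 0.516, b = sin(fδ)/sin δ ≈ 1.202.
p = a·p₁ + b·p₂ ≈ (-0.027, 0.804, -0.594); φ = arcsin(p_z) ≈ -36.46°, λ = atan2(p_y, p_x) ≈ 91.90°.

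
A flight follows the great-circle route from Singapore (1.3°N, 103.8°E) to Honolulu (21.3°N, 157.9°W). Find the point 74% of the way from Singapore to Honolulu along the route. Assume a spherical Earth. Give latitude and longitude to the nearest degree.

≈ 21°N, 175°E

From cos δ = sin φ₁ sin φ₂ + cos φ₁ cos φ₂ cos Δλ, the central angle is δ ≈ 1.697 rad (97.3°).
Interpolate at f = 0.74 with slerp weights a = sin((1−f)δ)/sin δ ≈ 0.431, b = sin(fδ)/sin δ ≈ 0.959.
p = a·p₁ + b·p₂ ≈ (-0.930, 0.082, 0.358); φ = arcsin(p_z) ≈ 20.97°, λ = atan2(p_y, p_x) ≈ 174.96°.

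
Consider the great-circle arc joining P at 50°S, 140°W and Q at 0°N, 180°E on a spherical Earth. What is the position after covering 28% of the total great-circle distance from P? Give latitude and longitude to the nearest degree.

≈ 37°S, 156°W

The haversine formula gives a central angle δ ≈ 1.056 rad (60.5°) between the endpoints.
Interpolate at f = 0.28 with slerp weights a = sin((1−f)δ)/sin δ ≈ 0.792, b = sin(fδ)/sin δ ≈ 0.335.
p = a·p₁ + b·p₂ ≈ (-0.725, -0.327, -0.607); φ = arcsin(p_z) ≈ -37.34°, λ = atan2(p_y, p_x) ≈ -155.70°.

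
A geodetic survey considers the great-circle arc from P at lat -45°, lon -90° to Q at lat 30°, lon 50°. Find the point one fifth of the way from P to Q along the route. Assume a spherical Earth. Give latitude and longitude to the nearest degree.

≈ lat -43°, lon -49°

The haversine formula gives a central angle δ ≈ 2.537 rad (145.4°) between the endpoints.
Interpolate at f = 1/5 with slerp weights a = sin((1−f)δ)/sin δ ≈ 1.577, b = sin(fδ)/sin δ ≈ 0.855.
p = a·p₁ + b·p₂ ≈ (0.476, -0.548, -0.688); φ = arcsin(p_z) ≈ -43.46°, λ = atan2(p_y, p_x) ≈ -49.05°.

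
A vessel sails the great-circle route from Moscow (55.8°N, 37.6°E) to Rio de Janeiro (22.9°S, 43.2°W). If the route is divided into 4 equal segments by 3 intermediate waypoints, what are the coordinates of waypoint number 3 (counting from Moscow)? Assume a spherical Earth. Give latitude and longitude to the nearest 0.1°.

Convert each endpoint to a unit vector on the sphere (x = cos φ cos λ, y = cos φ sin λ, z = sin φ).
The central angle between the endpoints is δ = arccos(p₁·p₂) ≈ 1.812 rad (103.8°).
Interpolate at f = 3/4 with slerp weights a = sin((1−f)δ)/sin δ ≈ 0.451, b = sin(fδ)/sin δ ≈ 1.007.
p = a·p₁ + b·p₂ ≈ (0.877, -0.480, -0.019); φ = arcsin(p_z) ≈ -1.09°, λ = atan2(p_y, p_x) ≈ -28.71°.

≈ 1.1°S, 28.7°W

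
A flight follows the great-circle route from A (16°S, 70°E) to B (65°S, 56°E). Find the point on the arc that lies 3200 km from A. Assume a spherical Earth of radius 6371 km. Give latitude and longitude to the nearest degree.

From cos δ = sin φ₁ sin φ₂ + cos φ₁ cos φ₂ cos Δλ, the central angle is δ ≈ 0.871 rad (49.9°). The total great-circle distance is δ·R ≈ 0.871 × 6371 ≈ 5550 km, so the target fraction is f = 3200/5550 ≈ 0.577.
Interpolate at f ≈ 0.577 with slerp weights a = sin((1−f)δ)/sin δ ≈ 0.471, b = sin(fδ)/sin δ ≈ 0.629.
p = a·p₁ + b·p₂ ≈ (0.304, 0.646, -0.700); φ = arcsin(p_z) ≈ -44.44°, λ = atan2(p_y, p_x) ≈ 64.83°.

≈ (44°S, 65°E)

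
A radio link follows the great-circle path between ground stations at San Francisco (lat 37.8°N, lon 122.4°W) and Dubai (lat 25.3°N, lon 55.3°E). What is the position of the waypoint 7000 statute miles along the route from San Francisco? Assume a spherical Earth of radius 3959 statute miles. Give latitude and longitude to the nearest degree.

From cos δ = sin φ₁ sin φ₂ + cos φ₁ cos φ₂ cos Δλ, the central angle is δ ≈ 2.040 rad (116.9°). The total great-circle distance is δ·R ≈ 2.040 × 3959 ≈ 8075 mi, so the target fraction is f = 7000/8075 ≈ 0.867.
Interpolate at f ≈ 0.867 with slerp weights a = sin((1−f)δ)/sin δ ≈ 0.301, b = sin(fδ)/sin δ ≈ 1.099.
p = a·p₁ + b·p₂ ≈ (0.438, 0.616, 0.654); φ = arcsin(p_z) ≈ 40.85°, λ = atan2(p_y, p_x) ≈ 54.58°.

≈ lat 41°N, lon 55°E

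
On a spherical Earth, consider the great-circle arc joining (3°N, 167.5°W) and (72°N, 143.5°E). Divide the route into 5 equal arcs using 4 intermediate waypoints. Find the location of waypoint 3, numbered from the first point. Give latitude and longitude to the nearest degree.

Write both endpoints as unit vectors p₁, p₂ with components (cos φ cos λ, cos φ sin λ, sin φ).
The central angle between the endpoints is δ = arccos(p₁·p₂) ≈ 1.316 rad (75.4°).
Interpolate at f = 3/5 with slerp weights a = sin((1−f)δ)/sin δ ≈ 0.519, b = sin(fδ)/sin δ ≈ 0.734.
p = a·p₁ + b·p₂ ≈ (-0.688, 0.023, 0.725); φ = arcsin(p_z) ≈ 46.47°, λ = atan2(p_y, p_x) ≈ 178.12°.

≈ (46°N, 178°E)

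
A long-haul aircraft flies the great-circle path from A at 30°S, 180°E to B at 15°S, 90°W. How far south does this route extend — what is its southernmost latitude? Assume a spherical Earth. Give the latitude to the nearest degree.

≈ 32°S

The great circle lies in the plane with unit normal n̂ = (p₁ × p₂)/|p₁ × p₂|.
Here n̂_z ≈ +0.844; the vertex latitude is φ_max = arccos|n̂_z| ≈ 32.5°.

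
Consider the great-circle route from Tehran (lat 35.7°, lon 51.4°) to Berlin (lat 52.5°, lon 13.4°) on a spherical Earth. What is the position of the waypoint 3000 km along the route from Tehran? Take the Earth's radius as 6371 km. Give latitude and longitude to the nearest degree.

The haversine formula gives a central angle δ ≈ 0.550 rad (31.5°) between the endpoints. The total great-circle distance is δ·R ≈ 0.550 × 6371 ≈ 3504 km, so the target fraction is f = 3000/3504 ≈ 0.856.
Interpolate at f ≈ 0.856 with slerp weights a = sin((1−f)δ)/sin δ ≈ 0.151, b = sin(fδ)/sin δ ≈ 0.868.
p = a·p₁ + b·p₂ ≈ (0.591, 0.218, 0.777); φ = arcsin(p_z) ≈ 50.97°, λ = atan2(p_y, p_x) ≈ 20.30°.

≈ lat 51°, lon 20°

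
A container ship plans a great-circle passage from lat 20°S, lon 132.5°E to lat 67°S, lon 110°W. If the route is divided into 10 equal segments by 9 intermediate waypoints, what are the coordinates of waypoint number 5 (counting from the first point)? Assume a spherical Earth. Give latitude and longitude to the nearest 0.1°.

Convert each endpoint to a unit vector on the sphere (x = cos φ cos λ, y = cos φ sin λ, z = sin φ).
The central angle between the endpoints is δ = arccos(p₁·p₂) ≈ 1.425 rad (81.6°).
Interpolate at f = 5/10 with slerp weights a = sin((1−f)δ)/sin δ ≈ 0.661, b = sin(fδ)/sin δ ≈ 0.661.
p = a·p₁ + b·p₂ ≈ (-0.508, 0.215, -0.834); φ = arcsin(p_z) ≈ -56.53°, λ = atan2(p_y, p_x) ≈ 157.04°.

≈ lat 56.5°S, lon 157.0°E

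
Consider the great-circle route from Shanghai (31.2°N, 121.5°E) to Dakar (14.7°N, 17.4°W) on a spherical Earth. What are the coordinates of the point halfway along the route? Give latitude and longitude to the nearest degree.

≈ 50°N, 43°E

Convert each endpoint to a unit vector on the sphere (x = cos φ cos λ, y = cos φ sin λ, z = sin φ).
The central angle between the endpoints is δ = arccos(p₁·p₂) ≈ 2.085 rad (119.5°).
Interpolate at f = 1/2 with slerp weights a = sin((1−f)δ)/sin δ ≈ 0.992, b = sin(fδ)/sin δ ≈ 0.992.
p = a·p₁ + b·p₂ ≈ (0.472, 0.437, 0.766); φ = arcsin(p_z) ≈ 49.97°, λ = atan2(p_y, p_x) ≈ 42.75°.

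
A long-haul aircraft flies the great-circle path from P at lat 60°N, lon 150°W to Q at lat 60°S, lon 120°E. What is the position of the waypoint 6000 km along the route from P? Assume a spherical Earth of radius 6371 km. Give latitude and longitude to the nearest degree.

≈ lat 14°N, lon 171°E

The haversine formula gives a central angle δ ≈ 2.419 rad (138.6°) between the endpoints. The total great-circle distance is δ·R ≈ 2.419 × 6371 ≈ 15411 km, so the target fraction is f = 6000/15411 ≈ 0.389.
Interpolate at f ≈ 0.389 with slerp weights a = sin((1−f)δ)/sin δ ≈ 1.505, b = sin(fδ)/sin δ ≈ 1.222.
p = a·p₁ + b·p₂ ≈ (-0.957, 0.153, 0.245); φ = arcsin(p_z) ≈ 14.17°, λ = atan2(p_y, p_x) ≈ 170.92°.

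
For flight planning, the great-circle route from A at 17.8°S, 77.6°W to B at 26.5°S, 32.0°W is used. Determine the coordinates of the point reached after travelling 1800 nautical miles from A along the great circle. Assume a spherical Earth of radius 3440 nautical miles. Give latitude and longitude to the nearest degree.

The haversine formula gives a central angle δ ≈ 0.749 rad (42.9°) between the endpoints. The total great-circle distance is δ·R ≈ 0.749 × 3440 ≈ 2576 nmi, so the target fraction is f = 1800/2576 ≈ 0.699.
Interpolate at f ≈ 0.699 with slerp weights a = sin((1−f)δ)/sin δ ≈ 0.328, b = sin(fδ)/sin δ ≈ 0.734.
p = a·p₁ + b·p₂ ≈ (0.624, -0.654, -0.428); φ = arcsin(p_z) ≈ -25.34°, λ = atan2(p_y, p_x) ≈ -46.31°.

≈ 25°S, 46°W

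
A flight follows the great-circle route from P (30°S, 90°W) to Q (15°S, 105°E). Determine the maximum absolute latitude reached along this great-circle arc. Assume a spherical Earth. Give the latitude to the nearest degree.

≈ 73°S

The great circle lies in the plane with unit normal n̂ = (p₁ × p₂)/|p₁ × p₂|.
Here n̂_z ≈ -0.295; the vertex latitude is φ_max = arccos|n̂_z| ≈ 72.9°.
Check via Clairaut: cos φ_max = |cos φ₁| · sin C = cos(30.0°)·sin(160.1°) ≈ 0.295, again giving ≈ 72.9°.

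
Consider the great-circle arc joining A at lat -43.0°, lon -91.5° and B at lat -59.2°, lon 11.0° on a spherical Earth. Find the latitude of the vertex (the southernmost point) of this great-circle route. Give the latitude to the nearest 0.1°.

≈ -64.9°

The great circle lies in the plane with unit normal n̂ = (p₁ × p₂)/|p₁ × p₂|.
Here n̂_z ≈ +0.424; the vertex latitude is φ_max = arccos|n̂_z| ≈ 64.9°.
Check via Clairaut: cos φ_max = |cos φ₁| · sin C = cos(43.0°)·sin(144.6°) ≈ 0.424, again giving ≈ 64.9°.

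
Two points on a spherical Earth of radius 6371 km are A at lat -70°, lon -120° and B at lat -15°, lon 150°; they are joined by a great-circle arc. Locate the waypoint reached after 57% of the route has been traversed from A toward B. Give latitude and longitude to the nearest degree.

≈ lat -45°, lon 166°

The haversine formula gives a central angle δ ≈ 1.325 rad (75.9°) between the endpoints.
Interpolate at f = 0.57 with slerp weights a = sin((1−f)δ)/sin δ ≈ 0.556, b = sin(fδ)/sin δ ≈ 0.707.
p = a·p₁ + b·p₂ ≈ (-0.686, 0.177, -0.706); φ = arcsin(p_z) ≈ -44.87°, λ = atan2(p_y, p_x) ≈ 165.57°.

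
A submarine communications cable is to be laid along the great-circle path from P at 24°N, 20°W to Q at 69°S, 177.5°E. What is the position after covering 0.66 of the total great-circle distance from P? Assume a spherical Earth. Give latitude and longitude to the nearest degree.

From cos δ = sin φ₁ sin φ₂ + cos φ₁ cos φ₂ cos Δλ, the central angle is δ ≈ 2.335 rad (133.8°).
Interpolate at f = 0.66 with slerp weights a = sin((1−f)δ)/sin δ ≈ 0.988, b = sin(fδ)/sin δ ≈ 1.385.
p = a·p₁ + b·p₂ ≈ (0.352, -0.287, -0.891); φ = arcsin(p_z) ≈ -62.98°, λ = atan2(p_y, p_x) ≈ -39.17°.

≈ 63°S, 39°W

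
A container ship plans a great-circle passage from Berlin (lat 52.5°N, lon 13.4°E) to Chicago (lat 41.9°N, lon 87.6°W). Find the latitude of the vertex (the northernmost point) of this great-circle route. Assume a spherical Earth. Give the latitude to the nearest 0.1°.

≈ 60.2°N

The great circle lies in the plane with unit normal n̂ = (p₁ × p₂)/|p₁ × p₂|.
Here n̂_z ≈ -0.496; the vertex latitude is φ_max = arccos|n̂_z| ≈ 60.2°.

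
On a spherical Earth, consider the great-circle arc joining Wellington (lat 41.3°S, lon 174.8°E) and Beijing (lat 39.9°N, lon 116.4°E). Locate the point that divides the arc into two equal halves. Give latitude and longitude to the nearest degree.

Write both endpoints as unit vectors p₁, p₂ with components (cos φ cos λ, cos φ sin λ, sin φ).
The central angle between the endpoints is δ = arccos(p₁·p₂) ≈ 1.692 rad (97.0°).
Interpolate at f = 1/2 with slerp weights a = sin((1−f)δ)/sin δ ≈ 0.754, b = sin(fδ)/sin δ ≈ 0.754.
p = a·p₁ + b·p₂ ≈ (-0.822, 0.570, -0.014); φ = arcsin(p_z) ≈ -0.80°, λ = atan2(p_y, p_x) ≈ 145.26°.

≈ lat 1°S, lon 145°E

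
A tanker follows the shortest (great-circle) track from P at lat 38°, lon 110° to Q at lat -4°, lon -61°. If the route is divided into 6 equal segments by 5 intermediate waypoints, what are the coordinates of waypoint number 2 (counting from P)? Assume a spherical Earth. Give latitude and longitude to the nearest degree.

From cos δ = sin φ₁ sin φ₂ + cos φ₁ cos φ₂ cos Δλ, the central angle is δ ≈ 2.531 rad (145.0°).
Interpolate at f = 2/6 with slerp weights a = sin((1−f)δ)/sin δ ≈ 1.733, b = sin(fδ)/sin δ ≈ 1.303.
p = a·p₁ + b·p₂ ≈ (0.163, 0.146, 0.976); φ = arcsin(p_z) ≈ 77.35°, λ = atan2(p_y, p_x) ≈ 41.77°.

≈ lat 77°, lon 42°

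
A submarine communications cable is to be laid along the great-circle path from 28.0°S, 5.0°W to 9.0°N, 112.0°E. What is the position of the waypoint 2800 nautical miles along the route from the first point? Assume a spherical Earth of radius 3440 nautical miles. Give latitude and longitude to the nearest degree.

≈ 22°S, 46°E

Write both endpoints as unit vectors p₁, p₂ with components (cos φ cos λ, cos φ sin λ, sin φ).
The central angle between the endpoints is δ = arccos(p₁·p₂) ≈ 2.059 rad (118.0°). The total great-circle distance is δ·R ≈ 2.059 × 3440 ≈ 7084 nmi, so the target fraction is f = 2800/7084 ≈ 0.395.
Interpolate at f ≈ 0.395 with slerp weights a = sin((1−f)δ)/sin δ ≈ 1.073, b = sin(fδ)/sin δ ≈ 0.823.
p = a·p₁ + b·p₂ ≈ (0.639, 0.671, -0.375); φ = arcsin(p_z) ≈ -22.02°, λ = atan2(p_y, p_x) ≈ 46.41°.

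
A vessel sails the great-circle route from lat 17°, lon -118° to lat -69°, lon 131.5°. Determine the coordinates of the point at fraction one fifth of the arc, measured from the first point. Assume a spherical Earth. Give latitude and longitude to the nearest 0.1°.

≈ lat -4.2°, lon -126.1°

Write both endpoints as unit vectors p₁, p₂ with components (cos φ cos λ, cos φ sin λ, sin φ).
The central angle between the endpoints is δ = arccos(p₁·p₂) ≈ 1.975 rad (113.1°).
Interpolate at f = 1/5 with slerp weights a = sin((1−f)δ)/sin δ ≈ 1.087, b = sin(fδ)/sin δ ≈ 0.418.
p = a·p₁ + b·p₂ ≈ (-0.588, -0.806, -0.073); φ = arcsin(p_z) ≈ -4.17°, λ = atan2(p_y, p_x) ≈ -126.10°.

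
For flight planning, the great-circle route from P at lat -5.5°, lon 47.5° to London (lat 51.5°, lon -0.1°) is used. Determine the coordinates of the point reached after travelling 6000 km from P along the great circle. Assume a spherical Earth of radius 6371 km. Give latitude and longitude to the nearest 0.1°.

≈ lat 40.2°, lon 16.3°

From cos δ = sin φ₁ sin φ₂ + cos φ₁ cos φ₂ cos Δλ, the central angle is δ ≈ 1.221 rad (70.0°). The total great-circle distance is δ·R ≈ 1.221 × 6371 ≈ 7778 km, so the target fraction is f = 6000/7778 ≈ 0.771.
Interpolate at f ≈ 0.771 with slerp weights a = sin((1−f)δ)/sin δ ≈ 0.293, b = sin(fδ)/sin δ ≈ 0.861.
p = a·p₁ + b·p₂ ≈ (0.733, 0.214, 0.646); φ = arcsin(p_z) ≈ 40.21°, λ = atan2(p_y, p_x) ≈ 16.30°.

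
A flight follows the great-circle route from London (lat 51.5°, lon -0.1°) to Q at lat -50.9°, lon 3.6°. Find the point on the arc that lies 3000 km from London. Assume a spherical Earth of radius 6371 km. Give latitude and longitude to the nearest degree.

≈ lat 25°, lon 1°

Write both endpoints as unit vectors p₁, p₂ with components (cos φ cos λ, cos φ sin λ, sin φ).
The central angle between the endpoints is δ = arccos(p₁·p₂) ≈ 1.788 rad (102.4°). The total great-circle distance is δ·R ≈ 1.788 × 6371 ≈ 11392 km, so the target fraction is f = 3000/11392 ≈ 0.263.
Interpolate at f ≈ 0.263 with slerp weights a = sin((1−f)δ)/sin δ ≈ 0.991, b = sin(fδ)/sin δ ≈ 0.465.
p = a·p₁ + b·p₂ ≈ (0.910, 0.017, 0.415); φ = arcsin(p_z) ≈ 24.54°, λ = atan2(p_y, p_x) ≈ 1.09°.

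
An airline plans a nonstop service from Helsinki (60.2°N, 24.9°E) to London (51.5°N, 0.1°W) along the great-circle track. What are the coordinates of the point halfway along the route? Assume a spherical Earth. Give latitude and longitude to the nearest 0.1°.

≈ (56.5°N, 11.0°E)

Write both endpoints as unit vectors p₁, p₂ with components (cos φ cos λ, cos φ sin λ, sin φ).
The central angle between the endpoints is δ = arccos(p₁·p₂) ≈ 0.286 rad (16.4°).
Interpolate at f = 1/2 with slerp weights a = sin((1−f)δ)/sin δ ≈ 0.505, b = sin(fδ)/sin δ ≈ 0.505.
p = a·p₁ + b·p₂ ≈ (0.542, 0.105, 0.834); φ = arcsin(p_z) ≈ 56.48°, λ = atan2(p_y, p_x) ≈ 10.98°.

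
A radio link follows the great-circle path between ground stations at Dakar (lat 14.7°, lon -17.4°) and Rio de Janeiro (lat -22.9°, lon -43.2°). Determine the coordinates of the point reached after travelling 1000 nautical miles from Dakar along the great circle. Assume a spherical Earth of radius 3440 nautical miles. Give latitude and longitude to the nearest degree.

≈ lat 1°, lon -27°

Write both endpoints as unit vectors p₁, p₂ with components (cos φ cos λ, cos φ sin λ, sin φ).
The central angle between the endpoints is δ = arccos(p₁·p₂) ≈ 0.791 rad (45.3°). The total great-circle distance is δ·R ≈ 0.791 × 3440 ≈ 2719 nmi, so the target fraction is f = 1000/2719 ≈ 0.368.
Interpolate at f ≈ 0.368 with slerp weights a = sin((1−f)δ)/sin δ ≈ 0.674, b = sin(fδ)/sin δ ≈ 0.403.
p = a·p₁ + b·p₂ ≈ (0.893, -0.449, 0.014); φ = arcsin(p_z) ≈ 0.81°, λ = atan2(p_y, p_x) ≈ -26.71°.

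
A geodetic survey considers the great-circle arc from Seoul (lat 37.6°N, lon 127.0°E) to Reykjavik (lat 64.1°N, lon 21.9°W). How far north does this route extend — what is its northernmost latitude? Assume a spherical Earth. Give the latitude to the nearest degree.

The great circle lies in the plane with unit normal n̂ = (p₁ × p₂)/|p₁ × p₂|.
Here n̂_z ≈ -0.185; the vertex latitude is φ_max = arccos|n̂_z| ≈ 79.4°.

≈ 79°N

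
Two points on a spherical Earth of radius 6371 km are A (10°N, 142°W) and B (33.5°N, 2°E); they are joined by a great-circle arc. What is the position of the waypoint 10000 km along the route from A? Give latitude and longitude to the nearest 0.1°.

≈ (52.3°N, 38.9°W)

The haversine formula gives a central angle δ ≈ 2.176 rad (124.6°) between the endpoints. The total great-circle distance is δ·R ≈ 2.176 × 6371 ≈ 13860 km, so the target fraction is f = 10000/13860 ≈ 0.721.
Interpolate at f ≈ 0.721 with slerp weights a = sin((1−f)δ)/sin δ ≈ 0.692, b = sin(fδ)/sin δ ≈ 1.216.
p = a·p₁ + b·p₂ ≈ (0.476, -0.384, 0.791); φ = arcsin(p_z) ≈ 52.29°, λ = atan2(p_y, p_x) ≈ -38.93°.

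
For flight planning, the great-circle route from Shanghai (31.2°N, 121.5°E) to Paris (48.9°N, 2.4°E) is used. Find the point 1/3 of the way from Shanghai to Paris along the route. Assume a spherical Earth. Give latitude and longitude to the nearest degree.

Write both endpoints as unit vectors p₁, p₂ with components (cos φ cos λ, cos φ sin λ, sin φ).
The central angle between the endpoints is δ = arccos(p₁·p₂) ≈ 1.454 rad (83.3°).
Interpolate at f = 1/3 with slerp weights a = sin((1−f)δ)/sin δ ≈ 0.830, b = sin(fδ)/sin δ ≈ 0.469.
p = a·p₁ + b·p₂ ≈ (-0.063, 0.618, 0.783); φ = arcsin(p_z) ≈ 51.58°, λ = atan2(p_y, p_x) ≈ 95.81°.

≈ 52°N, 96°E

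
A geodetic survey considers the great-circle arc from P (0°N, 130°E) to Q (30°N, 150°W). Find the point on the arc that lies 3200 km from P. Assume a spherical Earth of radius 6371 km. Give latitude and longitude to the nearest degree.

From cos δ = sin φ₁ sin φ₂ + cos φ₁ cos φ₂ cos Δλ, the central angle is δ ≈ 1.420 rad (81.4°). The total great-circle distance is δ·R ≈ 1.420 × 6371 ≈ 9046 km, so the target fraction is f = 3200/9046 ≈ 0.354.
Interpolate at f ≈ 0.354 with slerp weights a = sin((1−f)δ)/sin δ ≈ 0.803, b = sin(fδ)/sin δ ≈ 0.487.
p = a·p₁ + b·p₂ ≈ (-0.882, 0.404, 0.243); φ = arcsin(p_z) ≈ 14.09°, λ = atan2(p_y, p_x) ≈ 155.35°.

≈ (14°N, 155°E)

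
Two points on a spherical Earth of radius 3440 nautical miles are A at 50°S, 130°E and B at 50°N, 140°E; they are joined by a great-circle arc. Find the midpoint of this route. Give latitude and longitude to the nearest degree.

≈ 0°N, 135°E

From cos δ = sin φ₁ sin φ₂ + cos φ₁ cos φ₂ cos Δλ, the central angle is δ ≈ 1.752 rad (100.4°).
Interpolate at f = 1/2 with slerp weights a = sin((1−f)δ)/sin δ ≈ 0.781, b = sin(fδ)/sin δ ≈ 0.781.
p = a·p₁ + b·p₂ ≈ (-0.707, 0.707, 0.000); φ = arcsin(p_z) ≈ 0.00°, λ = atan2(p_y, p_x) ≈ 135.00°.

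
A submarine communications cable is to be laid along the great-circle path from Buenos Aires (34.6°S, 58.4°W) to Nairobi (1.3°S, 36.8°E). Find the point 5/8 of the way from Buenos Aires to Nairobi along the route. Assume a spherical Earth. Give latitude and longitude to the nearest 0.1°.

The haversine formula gives a central angle δ ≈ 1.633 rad (93.5°) between the endpoints.
Interpolate at f = 5/8 with slerp weights a = sin((1−f)δ)/sin δ ≈ 0.576, b = sin(fδ)/sin δ ≈ 0.854.
p = a·p₁ + b·p₂ ≈ (0.932, 0.108, -0.346); φ = arcsin(p_z) ≈ -20.26°, λ = atan2(p_y, p_x) ≈ 6.59°.

≈ 20.3°S, 6.6°E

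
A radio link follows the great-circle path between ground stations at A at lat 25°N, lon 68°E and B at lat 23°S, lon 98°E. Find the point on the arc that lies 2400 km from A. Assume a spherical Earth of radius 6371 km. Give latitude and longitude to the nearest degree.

The haversine formula gives a central angle δ ≈ 0.980 rad (56.1°) between the endpoints. The total great-circle distance is δ·R ≈ 0.980 × 6371 ≈ 6241 km, so the target fraction is f = 2400/6241 ≈ 0.385.
Interpolate at f ≈ 0.385 with slerp weights a = sin((1−f)δ)/sin δ ≈ 0.683, b = sin(fδ)/sin δ ≈ 0.443.
p = a·p₁ + b·p₂ ≈ (0.175, 0.978, 0.116); φ = arcsin(p_z) ≈ 6.63°, λ = atan2(p_y, p_x) ≈ 79.85°.

≈ lat 7°N, lon 80°E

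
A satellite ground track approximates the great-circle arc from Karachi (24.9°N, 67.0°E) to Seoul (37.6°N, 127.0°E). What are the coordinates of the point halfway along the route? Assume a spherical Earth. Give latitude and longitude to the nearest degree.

Write both endpoints as unit vectors p₁, p₂ with components (cos φ cos λ, cos φ sin λ, sin φ).
The central angle between the endpoints is δ = arccos(p₁·p₂) ≈ 0.907 rad (52.0°).
Interpolate at f = 1/2 with slerp weights a = sin((1−f)δ)/sin δ ≈ 0.556, b = sin(fδ)/sin δ ≈ 0.556.
p = a·p₁ + b·p₂ ≈ (-0.068, 0.816, 0.574); φ = arcsin(p_z) ≈ 35.00°, λ = atan2(p_y, p_x) ≈ 94.77°.

≈ 35°N, 95°E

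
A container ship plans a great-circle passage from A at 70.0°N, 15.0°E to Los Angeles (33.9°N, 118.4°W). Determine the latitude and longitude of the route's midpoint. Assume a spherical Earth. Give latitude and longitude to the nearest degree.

≈ 67°N, 96°W

Convert each endpoint to a unit vector on the sphere (x = cos φ cos λ, y = cos φ sin λ, z = sin φ).
The central angle between the endpoints is δ = arccos(p₁·p₂) ≈ 1.235 rad (70.8°).
Interpolate at f = 1/2 with slerp weights a = sin((1−f)δ)/sin δ ≈ 0.613, b = sin(fδ)/sin δ ≈ 0.613.
p = a·p₁ + b·p₂ ≈ (-0.040, -0.394, 0.918); φ = arcsin(p_z) ≈ 66.70°, λ = atan2(p_y, p_x) ≈ -95.73°.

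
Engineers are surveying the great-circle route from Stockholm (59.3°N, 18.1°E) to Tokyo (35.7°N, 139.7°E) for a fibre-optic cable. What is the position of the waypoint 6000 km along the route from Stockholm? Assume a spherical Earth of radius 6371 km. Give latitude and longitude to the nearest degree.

Write both endpoints as unit vectors p₁, p₂ with components (cos φ cos λ, cos φ sin λ, sin φ).
The central angle between the endpoints is δ = arccos(p₁·p₂) ≈ 1.282 rad (73.5°). The total great-circle distance is δ·R ≈ 1.282 × 6371 ≈ 8170 km, so the target fraction is f = 6000/8170 ≈ 0.734.
Interpolate at f ≈ 0.734 with slerp weights a = sin((1−f)δ)/sin δ ≈ 0.348, b = sin(fδ)/sin δ ≈ 0.843.
p = a·p₁ + b·p₂ ≈ (-0.353, 0.498, 0.792); φ = arcsin(p_z) ≈ 52.35°, λ = atan2(p_y, p_x) ≈ 125.34°.

≈ (52°N, 125°E)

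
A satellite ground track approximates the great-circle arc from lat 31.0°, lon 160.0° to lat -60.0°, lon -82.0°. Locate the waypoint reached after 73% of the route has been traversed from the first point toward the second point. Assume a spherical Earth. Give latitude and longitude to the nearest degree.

≈ lat -48°, lon -141°

Write both endpoints as unit vectors p₁, p₂ with components (cos φ cos λ, cos φ sin λ, sin φ).
The central angle between the endpoints is δ = arccos(p₁·p₂) ≈ 2.275 rad (130.3°).
Interpolate at f = 0.73 with slerp weights a = sin((1−f)δ)/sin δ ≈ 0.756, b = sin(fδ)/sin δ ≈ 1.307.
p = a·p₁ + b·p₂ ≈ (-0.518, -0.425, -0.742); φ = arcsin(p_z) ≈ -47.91°, λ = atan2(p_y, p_x) ≈ -140.61°.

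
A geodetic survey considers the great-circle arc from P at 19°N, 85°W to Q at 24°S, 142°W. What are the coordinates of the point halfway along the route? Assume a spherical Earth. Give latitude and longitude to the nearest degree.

≈ 3°S, 113°W

From cos δ = sin φ₁ sin φ₂ + cos φ₁ cos φ₂ cos Δλ, the central angle is δ ≈ 1.226 rad (70.2°).
Interpolate at f = 1/2 with slerp weights a = sin((1−f)δ)/sin δ ≈ 0.611, b = sin(fδ)/sin δ ≈ 0.611.
p = a·p₁ + b·p₂ ≈ (-0.390, -0.920, -0.050); φ = arcsin(p_z) ≈ -2.84°, λ = atan2(p_y, p_x) ≈ -112.96°.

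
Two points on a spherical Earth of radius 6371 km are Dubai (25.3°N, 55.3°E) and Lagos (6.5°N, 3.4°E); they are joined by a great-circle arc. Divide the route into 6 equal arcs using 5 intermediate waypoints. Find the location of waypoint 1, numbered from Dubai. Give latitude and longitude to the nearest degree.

Write both endpoints as unit vectors p₁, p₂ with components (cos φ cos λ, cos φ sin λ, sin φ).
The central angle between the endpoints is δ = arccos(p₁·p₂) ≈ 0.924 rad (52.9°).
Interpolate at f = 1/6 with slerp weights a = sin((1−f)δ)/sin δ ≈ 0.872, b = sin(fδ)/sin δ ≈ 0.192.
p = a·p₁ + b·p₂ ≈ (0.640, 0.660, 0.395); φ = arcsin(p_z) ≈ 23.24°, λ = atan2(p_y, p_x) ≈ 45.89°.

≈ 23°N, 46°E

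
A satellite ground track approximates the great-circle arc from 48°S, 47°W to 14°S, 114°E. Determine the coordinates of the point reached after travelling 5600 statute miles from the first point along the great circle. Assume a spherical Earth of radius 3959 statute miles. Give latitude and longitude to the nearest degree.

Write both endpoints as unit vectors p₁, p₂ with components (cos φ cos λ, cos φ sin λ, sin φ).
The central angle between the endpoints is δ = arccos(p₁·p₂) ≈ 2.020 rad (115.7°). The total great-circle distance is δ·R ≈ 2.020 × 3959 ≈ 7997 mi, so the target fraction is f = 5600/7997 ≈ 0.700.
Interpolate at f ≈ 0.700 with slerp weights a = sin((1−f)δ)/sin δ ≈ 0.632, b = sin(fδ)/sin δ ≈ 1.097.
p = a·p₁ + b·p₂ ≈ (-0.144, 0.663, -0.735); φ = arcsin(p_z) ≈ -47.28°, λ = atan2(p_y, p_x) ≈ 102.30°.

≈ 47°S, 102°E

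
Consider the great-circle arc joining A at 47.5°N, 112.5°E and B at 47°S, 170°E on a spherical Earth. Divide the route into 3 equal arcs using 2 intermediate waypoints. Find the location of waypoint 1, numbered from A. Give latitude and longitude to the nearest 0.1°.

≈ 16.5°N, 133.9°E

The haversine formula gives a central angle δ ≈ 1.867 rad (107.0°) between the endpoints.
Interpolate at f = 1/3 with slerp weights a = sin((1−f)δ)/sin δ ≈ 0.990, b = sin(fδ)/sin δ ≈ 0.609.
p = a·p₁ + b·p₂ ≈ (-0.665, 0.690, 0.284); φ = arcsin(p_z) ≈ 16.53°, λ = atan2(p_y, p_x) ≈ 133.94°.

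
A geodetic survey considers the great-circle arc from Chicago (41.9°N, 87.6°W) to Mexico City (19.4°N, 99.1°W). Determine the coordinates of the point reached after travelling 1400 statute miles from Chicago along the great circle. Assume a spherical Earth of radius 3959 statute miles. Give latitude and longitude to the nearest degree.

Write both endpoints as unit vectors p₁, p₂ with components (cos φ cos λ, cos φ sin λ, sin φ).
The central angle between the endpoints is δ = arccos(p₁·p₂) ≈ 0.428 rad (24.5°). The total great-circle distance is δ·R ≈ 0.428 × 3959 ≈ 1695 mi, so the target fraction is f = 1400/1695 ≈ 0.826.
Interpolate at f ≈ 0.826 with slerp weights a = sin((1−f)δ)/sin δ ≈ 0.179, b = sin(fδ)/sin δ ≈ 0.834.
p = a·p₁ + b·p₂ ≈ (-0.119, -0.910, 0.397); φ = arcsin(p_z) ≈ 23.37°, λ = atan2(p_y, p_x) ≈ -97.44°.

≈ 23°N, 97°W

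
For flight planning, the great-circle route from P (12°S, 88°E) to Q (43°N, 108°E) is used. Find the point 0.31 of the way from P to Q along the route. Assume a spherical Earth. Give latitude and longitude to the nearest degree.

Write both endpoints as unit vectors p₁, p₂ with components (cos φ cos λ, cos φ sin λ, sin φ).
The central angle between the endpoints is δ = arccos(p₁·p₂) ≈ 1.012 rad (58.0°).
Interpolate at f = 0.31 with slerp weights a = sin((1−f)δ)/sin δ ≈ 0.758, b = sin(fδ)/sin δ ≈ 0.364.
p = a·p₁ + b·p₂ ≈ (-0.056, 0.994, 0.091); φ = arcsin(p_z) ≈ 5.20°, λ = atan2(p_y, p_x) ≈ 93.24°.

≈ (5°N, 93°E)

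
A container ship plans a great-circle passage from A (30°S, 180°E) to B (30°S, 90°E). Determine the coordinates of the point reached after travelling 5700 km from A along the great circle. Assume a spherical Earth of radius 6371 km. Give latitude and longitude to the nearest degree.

≈ (38°S, 118°E)

Write both endpoints as unit vectors p₁, p₂ with components (cos φ cos λ, cos φ sin λ, sin φ).
The central angle between the endpoints is δ = arccos(p₁·p₂) ≈ 1.318 rad (75.5°). The total great-circle distance is δ·R ≈ 1.318 × 6371 ≈ 8398 km, so the target fraction is f = 5700/8398 ≈ 0.679.
Interpolate at f ≈ 0.679 with slerp weights a = sin((1−f)δ)/sin δ ≈ 0.424, b = sin(fδ)/sin δ ≈ 0.806.
p = a·p₁ + b·p₂ ≈ (-0.368, 0.698, -0.615); φ = arcsin(p_z) ≈ -37.95°, λ = atan2(p_y, p_x) ≈ 117.78°.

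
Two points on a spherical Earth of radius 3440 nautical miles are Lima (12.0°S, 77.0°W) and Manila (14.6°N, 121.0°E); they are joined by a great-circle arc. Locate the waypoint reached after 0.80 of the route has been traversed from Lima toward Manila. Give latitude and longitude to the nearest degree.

≈ 16°N, 155°E

Convert each endpoint to a unit vector on the sphere (x = cos φ cos λ, y = cos φ sin λ, z = sin φ).
The central angle between the endpoints is δ = arccos(p₁·p₂) ≈ 2.833 rad (162.3°).
Interpolate at f = 0.80 with slerp weights a = sin((1−f)δ)/sin δ ≈ 1.765, b = sin(fδ)/sin δ ≈ 2.525.
p = a·p₁ + b·p₂ ≈ (-0.870, 0.412, 0.270); φ = arcsin(p_z) ≈ 15.64°, λ = atan2(p_y, p_x) ≈ 154.64°.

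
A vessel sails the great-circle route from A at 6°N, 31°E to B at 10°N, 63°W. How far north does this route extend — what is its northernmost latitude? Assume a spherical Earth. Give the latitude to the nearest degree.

≈ 12°N

The great circle lies in the plane with unit normal n̂ = (p₁ × p₂)/|p₁ × p₂|.
Here n̂_z ≈ -0.978; the vertex latitude is φ_max = arccos|n̂_z| ≈ 12.0°.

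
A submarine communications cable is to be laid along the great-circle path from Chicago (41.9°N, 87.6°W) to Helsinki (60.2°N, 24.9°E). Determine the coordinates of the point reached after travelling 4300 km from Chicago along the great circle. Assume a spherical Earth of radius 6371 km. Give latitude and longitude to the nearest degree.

≈ 67°N, 32°W

The haversine formula gives a central angle δ ≈ 1.117 rad (64.0°) between the endpoints. The total great-circle distance is δ·R ≈ 1.117 × 6371 ≈ 7119 km, so the target fraction is f = 4300/7119 ≈ 0.604.
Interpolate at f ≈ 0.604 with slerp weights a = sin((1−f)δ)/sin δ ≈ 0.476, b = sin(fδ)/sin δ ≈ 0.695.
p = a·p₁ + b·p₂ ≈ (0.328, -0.209, 0.921); φ = arcsin(p_z) ≈ 67.11°, λ = atan2(p_y, p_x) ≈ -32.47°.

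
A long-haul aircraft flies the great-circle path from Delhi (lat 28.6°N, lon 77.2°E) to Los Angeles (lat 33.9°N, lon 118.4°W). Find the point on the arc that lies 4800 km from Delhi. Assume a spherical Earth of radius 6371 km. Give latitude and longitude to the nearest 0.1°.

≈ lat 68.6°N, lon 104.9°E

Convert each endpoint to a unit vector on the sphere (x = cos φ cos λ, y = cos φ sin λ, z = sin φ).
The central angle between the endpoints is δ = arccos(p₁·p₂) ≈ 2.021 rad (115.8°). The total great-circle distance is δ·R ≈ 2.021 × 6371 ≈ 12874 km, so the target fraction is f = 4800/12874 ≈ 0.373.
Interpolate at f ≈ 0.373 with slerp weights a = sin((1−f)δ)/sin δ ≈ 1.060, b = sin(fδ)/sin δ ≈ 0.760.
p = a·p₁ + b·p₂ ≈ (-0.094, 0.353, 0.931); φ = arcsin(p_z) ≈ 68.60°, λ = atan2(p_y, p_x) ≈ 104.89°.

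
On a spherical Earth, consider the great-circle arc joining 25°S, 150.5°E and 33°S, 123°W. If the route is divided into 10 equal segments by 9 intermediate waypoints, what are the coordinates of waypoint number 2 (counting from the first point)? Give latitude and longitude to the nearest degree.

≈ 31°S, 166°E

From cos δ = sin φ₁ sin φ₂ + cos φ₁ cos φ₂ cos Δλ, the central angle is δ ≈ 1.291 rad (73.9°).
Interpolate at f = 2/10 with slerp weights a = sin((1−f)δ)/sin δ ≈ 0.893, b = sin(fδ)/sin δ ≈ 0.266.
p = a·p₁ + b·p₂ ≈ (-0.826, 0.212, -0.522); φ = arcsin(p_z) ≈ -31.48°, λ = atan2(p_y, p_x) ≈ 165.61°.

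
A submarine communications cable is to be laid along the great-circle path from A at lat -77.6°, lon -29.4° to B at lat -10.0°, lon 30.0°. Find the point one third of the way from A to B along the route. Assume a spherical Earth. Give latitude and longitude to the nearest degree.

≈ lat -58°, lon 14°

Convert each endpoint to a unit vector on the sphere (x = cos φ cos λ, y = cos φ sin λ, z = sin φ).
The central angle between the endpoints is δ = arccos(p₁·p₂) ≈ 1.290 rad (73.9°).
Interpolate at f = 1/3 with slerp weights a = sin((1−f)δ)/sin δ ≈ 0.789, b = sin(fδ)/sin δ ≈ 0.434.
p = a·p₁ + b·p₂ ≈ (0.518, 0.130, -0.846); φ = arcsin(p_z) ≈ -57.74°, λ = atan2(p_y, p_x) ≈ 14.15°.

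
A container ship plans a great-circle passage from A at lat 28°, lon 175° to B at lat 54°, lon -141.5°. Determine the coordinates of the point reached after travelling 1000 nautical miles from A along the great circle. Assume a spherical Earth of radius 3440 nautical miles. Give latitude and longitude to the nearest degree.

≈ lat 40°, lon -172°

Write both endpoints as unit vectors p₁, p₂ with components (cos φ cos λ, cos φ sin λ, sin φ).
The central angle between the endpoints is δ = arccos(p₁·p₂) ≈ 0.713 rad (40.9°). The total great-circle distance is δ·R ≈ 0.713 × 3440 ≈ 2453 nmi, so the target fraction is f = 1000/2453 ≈ 0.408.
Interpolate at f ≈ 0.408 with slerp weights a = sin((1−f)δ)/sin δ ≈ 0.627, b = sin(fδ)/sin δ ≈ 0.438.
p = a·p₁ + b·p₂ ≈ (-0.753, -0.112, 0.649); φ = arcsin(p_z) ≈ 40.44°, λ = atan2(p_y, p_x) ≈ -171.53°.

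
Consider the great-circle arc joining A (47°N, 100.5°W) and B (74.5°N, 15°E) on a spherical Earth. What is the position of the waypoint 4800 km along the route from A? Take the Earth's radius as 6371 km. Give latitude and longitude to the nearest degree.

Write both endpoints as unit vectors p₁, p₂ with components (cos φ cos λ, cos φ sin λ, sin φ).
The central angle between the endpoints is δ = arccos(p₁·p₂) ≈ 0.894 rad (51.2°). The total great-circle distance is δ·R ≈ 0.894 × 6371 ≈ 5696 km, so the target fraction is f = 4800/5696 ≈ 0.843.
Interpolate at f ≈ 0.843 with slerp weights a = sin((1−f)δ)/sin δ ≈ 0.180, b = sin(fδ)/sin δ ≈ 0.878.
p = a·p₁ + b·p₂ ≈ (0.204, -0.060, 0.977); φ = arcsin(p_z) ≈ 77.72°, λ = atan2(p_y, p_x) ≈ -16.33°.

≈ (78°N, 16°W)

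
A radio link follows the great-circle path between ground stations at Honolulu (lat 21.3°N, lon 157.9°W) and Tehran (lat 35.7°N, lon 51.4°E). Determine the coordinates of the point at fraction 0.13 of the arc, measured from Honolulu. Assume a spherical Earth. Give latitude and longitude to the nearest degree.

Write both endpoints as unit vectors p₁, p₂ with components (cos φ cos λ, cos φ sin λ, sin φ).
The central angle between the endpoints is δ = arccos(p₁·p₂) ≈ 2.035 rad (116.6°).
Interpolate at f = 0.13 with slerp weights a = sin((1−f)δ)/sin δ ≈ 1.096, b = sin(fδ)/sin δ ≈ 0.292.
p = a·p₁ + b·p₂ ≈ (-0.798, -0.199, 0.569); φ = arcsin(p_z) ≈ 34.67°, λ = atan2(p_y, p_x) ≈ -166.02°.

≈ lat 35°N, lon 166°W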